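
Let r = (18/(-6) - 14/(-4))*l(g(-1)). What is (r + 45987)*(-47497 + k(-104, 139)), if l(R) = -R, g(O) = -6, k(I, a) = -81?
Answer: -2188112220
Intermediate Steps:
r = 3 (r = (18/(-6) - 14/(-4))*(-1*(-6)) = (18*(-⅙) - 14*(-¼))*6 = (-3 + 7/2)*6 = (½)*6 = 3)
(r + 45987)*(-47497 + k(-104, 139)) = (3 + 45987)*(-47497 - 81) = 45990*(-47578) = -2188112220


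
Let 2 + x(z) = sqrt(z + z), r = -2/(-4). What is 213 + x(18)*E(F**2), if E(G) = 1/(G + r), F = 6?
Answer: 15557/73 ≈ 213.11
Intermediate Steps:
r = 1/2 (r = -2*(-1/4) = 1/2 ≈ 0.50000)
x(z) = -2 + sqrt(2)*sqrt(z) (x(z) = -2 + sqrt(z + z) = -2 + sqrt(2*z) = -2 + sqrt(2)*sqrt(z))
E(G) = 1/(1/2 + G) (E(G) = 1/(G + 1/2) = 1/(1/2 + G))
213 + x(18)*E(F**2) = 213 + (-2 + sqrt(2)*sqrt(18))*(2/(1 + 2*6**2)) = 213 + (-2 + sqrt(2)*(3*sqrt(2)))*(2/(1 + 2*36)) = 213 + (-2 + 6)*(2/(1 + 72)) = 213 + 4*(2/73) = 213 + 8/73 = 15557/73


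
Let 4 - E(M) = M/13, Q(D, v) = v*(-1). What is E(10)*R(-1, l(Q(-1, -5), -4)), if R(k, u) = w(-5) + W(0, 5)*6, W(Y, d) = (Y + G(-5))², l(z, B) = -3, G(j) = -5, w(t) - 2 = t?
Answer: 6174/13 ≈ 474.92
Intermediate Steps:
w(t) = 2 + t
Q(D, v) = -v
W(Y, d) = (-5 + Y)² (W(Y, d) = (Y - 5)² = (-5 + Y)²)
E(M) = 4 - M/13
R(k, u) = 147 (R(k, u) = (2 - 5) + (-5 + 0)²*6 = -3 + (-5)²*6 = -3 + 25*6 = -3 + 150 = 147)
E(10)*R(-1, l(Q(-1, -5), -4)) = (4 - 1/13*10)*147 = (4 - 10/13)*147 = (42/13)*147 = 6174/13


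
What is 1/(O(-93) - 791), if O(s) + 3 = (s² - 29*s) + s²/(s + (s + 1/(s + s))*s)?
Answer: 17113/180593674 ≈ 9.4760e-5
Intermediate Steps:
O(s) = -3 + s² - 29*s + s²/(s + s*(s + 1/(2*s))) (O(s) = -3 + ((s² - 29*s) + s²/(s + (s + 1/(s + s))*s)) = -3 + ((s² - 29*s) + s²/(s + (s + 1/(2*s))*s)) = -3 + ((s² - 29*s) + s²/(s + s*(s + 1/(2*s)))) = -3 + (s² - 29*s + s²/(s + s*(s + 1/(2*s)))) = -3 + s² - 29*s + s²/(s + s*(s + 1/(2*s))))
1/(O(-93) - 791) = 1/((-3 - 61*(-93)² - 56*(-93)³ - 35*(-93) + 2*(-93)⁴)/(1 + 2*(-93) + 2*(-93)²) - 791) = 1/((-3 - 61*8649 - 56*(-804357) + 3255 + 2*74805201)/(1 - 186 + 2*8649) - 791) = 1/((-3 - 527589 + 45043992 + 3255 + 149610402)/(1 - 186 + 17298) - 791) = 1/(194130057/17113 - 791) = 1/(180593674/17113) = 17113/180593674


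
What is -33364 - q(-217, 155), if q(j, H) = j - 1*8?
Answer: -33139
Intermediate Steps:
q(j, H) = -8 + j (q(j, H) = j - 8 = -8 + j)
-33364 - q(-217, 155) = -33364 - (-8 - 217) = -33364 - 1*(-225) = -33364 + 225 = -33139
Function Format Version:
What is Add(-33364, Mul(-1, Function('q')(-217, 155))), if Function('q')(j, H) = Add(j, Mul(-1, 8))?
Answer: -33139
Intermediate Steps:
Function('q')(j, H) = Add(-8, j) (Function('q')(j, H) = Add(j, -8) = Add(-8, j))
Add(-33364, Mul(-1, Function('q')(-217, 155))) = Add(-33364, Mul(-1, Add(-8, -217))) = Add(-33364, Mul(-1, -225)) = Add(-33364, 225) = -33139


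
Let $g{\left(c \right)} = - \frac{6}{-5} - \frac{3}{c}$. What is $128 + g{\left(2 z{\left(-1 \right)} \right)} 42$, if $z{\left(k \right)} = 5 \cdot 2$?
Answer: $\frac{1721}{10} \approx 172.1$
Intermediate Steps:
$z{\left(k \right)} = 10$
$g{\left(c \right)} = \frac{6}{5} - \frac{3}{c}$ ($g{\left(c \right)} = \left(-6\right) \left(- \frac{1}{5}\right) - \frac{3}{c} = \frac{6}{5} - \frac{3}{c}$)
$128 + g{\left(2 z{\left(-1 \right)} \right)} 42 = 128 + \left(\frac{6}{5} - \frac{3}{2 \cdot 10}\right) 42 = 128 + \left(\frac{6}{5} - \frac{3}{20}\right) 42 = 128 + \frac{21}{20} \cdot 42 = 128 + \frac{441}{10} = \frac{1721}{10}$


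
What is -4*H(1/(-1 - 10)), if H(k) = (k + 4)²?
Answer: -7396/121 ≈ -61.124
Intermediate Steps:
H(k) = (4 + k)²
-4*H(1/(-1 - 10)) = -4*(4 + 1/(-1 - 10))² = -4*(4 + 1/(-11))² = -4*(4 - 1/11)² = -4*(43/11)² = -4*1849/121 = -7396/121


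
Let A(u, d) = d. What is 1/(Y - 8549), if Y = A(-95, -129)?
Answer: -1/8678 ≈ -0.00011523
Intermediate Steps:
Y = -129
1/(Y - 8549) = 1/(-129 - 8549) = 1/(-8678) = -1/8678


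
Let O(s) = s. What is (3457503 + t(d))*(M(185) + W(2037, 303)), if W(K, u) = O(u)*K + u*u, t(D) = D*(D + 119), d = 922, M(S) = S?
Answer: 3132774792525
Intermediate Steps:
t(D) = D*(119 + D)
W(K, u) = u² + K*u (W(K, u) = u*K + u*u = K*u + u² = u² + K*u)
(3457503 + t(d))*(M(185) + W(2037, 303)) = (3457503 + 922*(119 + 922))*(185 + 303*(2037 + 303)) = (3457503 + 922*1041)*(185 + 303*2340) = (3457503 + 959802)*(185 + 709020) = 4417305*709205 = 3132774792525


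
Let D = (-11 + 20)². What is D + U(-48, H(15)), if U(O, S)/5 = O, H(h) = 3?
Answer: -159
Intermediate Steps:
U(O, S) = 5*O
D = 81 (D = 9² = 81)
D + U(-48, H(15)) = 81 + 5*(-48) = 81 - 240 = -159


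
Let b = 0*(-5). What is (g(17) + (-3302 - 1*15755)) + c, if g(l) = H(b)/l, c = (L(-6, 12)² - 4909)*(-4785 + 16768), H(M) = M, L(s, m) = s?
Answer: -58412216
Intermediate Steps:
b = 0
c = -58393159 (c = ((-6)² - 4909)*(-4785 + 16768) = (36 - 4909)*11983 = -4873*11983 = -58393159)
g(l) = 0 (g(l) = 0/l = 0)
(g(17) + (-3302 - 1*15755)) + c = (0 + (-3302 - 1*15755)) - 58393159 = (0 + (-3302 - 15755)) - 58393159 = (0 - 19057) - 58393159 = -19057 - 58393159 = -58412216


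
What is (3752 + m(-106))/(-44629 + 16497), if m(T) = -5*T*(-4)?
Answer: -408/7033 ≈ -0.058012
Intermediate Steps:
m(T) = 20*T
(3752 + m(-106))/(-44629 + 16497) = (3752 + 20*(-106))/(-44629 + 16497) = (3752 - 2120)/(-28132) = 1632*(-1/28132) = -408/7033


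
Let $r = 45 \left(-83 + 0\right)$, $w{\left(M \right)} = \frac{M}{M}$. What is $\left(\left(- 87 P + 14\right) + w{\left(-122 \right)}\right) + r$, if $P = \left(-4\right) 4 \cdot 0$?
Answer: $-3720$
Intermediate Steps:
$w{\left(M \right)} = 1$
$P = 0$ ($P = \left(-16\right) 0 = 0$)
$r = -3735$ ($r = 45 \left(-83\right) = -3735$)
$\left(\left(- 87 P + 14\right) + w{\left(-122 \right)}\right) + r = \left(\left(\left(-87\right) 0 + 14\right) + 1\right) - 3735 = \left(\left(0 + 14\right) + 1\right) - 3735 = \left(14 + 1\right) - 3735 = 15 - 3735 = -3720$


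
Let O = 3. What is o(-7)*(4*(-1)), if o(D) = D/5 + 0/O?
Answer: 28/5 ≈ 5.6000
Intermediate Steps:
o(D) = D/5 (o(D) = D/5 + 0/3 = D*(1/5) + 0*(1/3) = D/5 + 0 = D/5)
o(-7)*(4*(-1)) = ((1/5)*(-7))*(4*(-1)) = -7/5*(-4) = 28/5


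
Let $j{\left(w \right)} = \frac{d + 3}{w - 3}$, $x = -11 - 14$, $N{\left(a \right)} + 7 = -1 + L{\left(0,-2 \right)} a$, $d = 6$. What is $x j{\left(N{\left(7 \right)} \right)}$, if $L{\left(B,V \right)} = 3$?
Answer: $- \frac{45}{2} \approx -22.5$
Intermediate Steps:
$N{\left(a \right)} = -8 + 3 a$ ($N{\left(a \right)} = -7 + \left(-1 + 3 a\right) = -8 + 3 a$)
$x = -25$
$j{\left(w \right)} = \frac{9}{-3 + w}$ ($j{\left(w \right)} = \frac{6 + 3}{w - 3} = \frac{1}{-3 + w} 9 = \frac{9}{-3 + w}$)
$x j{\left(N{\left(7 \right)} \right)} = - 25 \frac{9}{-3 + \left(-8 + 3 \cdot 7\right)} = - 25 \frac{9}{-3 + \left(-8 + 21\right)} = - 25 \frac{9}{-3 + 13} = - 25 \cdot \frac{9}{10} = - 25 \cdot 9 \cdot \frac{1}{10} = \left(-25\right) \frac{9}{10} = - \frac{45}{2}$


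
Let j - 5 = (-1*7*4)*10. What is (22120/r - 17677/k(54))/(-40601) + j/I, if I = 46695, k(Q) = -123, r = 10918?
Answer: -24376835968/2571698886977 ≈ -0.0094789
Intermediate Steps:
j = -275 (j = 5 + (-1*7*4)*10 = 5 - 7*4*10 = 5 - 28*10 = 5 - 280 = -275)
(22120/r - 17677/k(54))/(-40601) + j/I = (22120/10918 - 17677/(-123))/(-40601) - 275/46695 = (22120*(1/10918) - 17677*(-1/123))*(-1/40601) - 275*1/46695 = (11060/5459 + 17677/123)*(-1/40601) - 5/849 = (97859123/671457)*(-1/40601) - 5/849 = -97859123/27261825657 - 5/849 = -24376835968/2571698886977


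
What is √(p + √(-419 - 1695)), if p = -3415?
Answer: √(-3415 + I*√2114) ≈ 0.3934 + 58.439*I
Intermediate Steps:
√(p + √(-419 - 1695)) = √(-3415 + √(-419 - 1695)) = √(-3415 + √(-2114)) = √(-3415 + I*√2114)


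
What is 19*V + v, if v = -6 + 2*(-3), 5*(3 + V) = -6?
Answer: -459/5 ≈ -91.800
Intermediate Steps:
V = -21/5 (V = -3 + (1/5)*(-6) = -3 - 6/5 = -21/5 ≈ -4.2000)
v = -12 (v = -6 - 6 = -12)
19*V + v = 19*(-21/5) - 12 = -399/5 - 12 = -459/5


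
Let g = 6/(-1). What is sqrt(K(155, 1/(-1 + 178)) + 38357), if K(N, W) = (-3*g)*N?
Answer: sqrt(41147) ≈ 202.85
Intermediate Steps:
g = -6 (g = 6*(-1) = -6)
K(N, W) = 18*N (K(N, W) = (-3*(-6))*N = 18*N)
sqrt(K(155, 1/(-1 + 178)) + 38357) = sqrt(18*155 + 38357) = sqrt(2790 + 38357) = sqrt(41147)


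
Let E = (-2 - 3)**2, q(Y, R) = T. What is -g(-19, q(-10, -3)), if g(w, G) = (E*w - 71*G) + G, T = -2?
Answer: 335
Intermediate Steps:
q(Y, R) = -2
E = 25 (E = (-5)**2 = 25)
g(w, G) = -70*G + 25*w (g(w, G) = (25*w - 71*G) + G = (-71*G + 25*w) + G = -70*G + 25*w)
-g(-19, q(-10, -3)) = -(-70*(-2) + 25*(-19)) = -(140 - 475) = -1*(-335) = 335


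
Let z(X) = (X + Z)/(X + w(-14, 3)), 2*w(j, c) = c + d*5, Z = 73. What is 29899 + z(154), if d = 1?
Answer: 4724269/158 ≈ 29900.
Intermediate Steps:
w(j, c) = 5/2 + c/2 (w(j, c) = (c + 1*5)/2 = (c + 5)/2 = (5 + c)/2 = 5/2 + c/2)
z(X) = (73 + X)/(4 + X) (z(X) = (X + 73)/(X + (5/2 + (½)*3)) = (73 + X)/(X + (5/2 + 3/2)) = (73 + X)/(X + 4) = (73 + X)/(4 + X))
29899 + z(154) = 29899 + (73 + 154)/(4 + 154) = 29899 + 227/158 = 4724269/158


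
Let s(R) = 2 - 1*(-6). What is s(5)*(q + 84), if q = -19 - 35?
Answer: 240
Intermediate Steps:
s(R) = 8 (s(R) = 2 + 6 = 8)
q = -54
s(5)*(q + 84) = 8*(-54 + 84) = 8*30 = 240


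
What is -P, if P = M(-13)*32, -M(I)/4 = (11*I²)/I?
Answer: -18304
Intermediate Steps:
M(I) = -44*I (M(I) = -4*11*I²/I = -44*I)
P = 18304 (P = -44*(-13)*32 = 572*32 = 18304)
-P = -1*18304 = -18304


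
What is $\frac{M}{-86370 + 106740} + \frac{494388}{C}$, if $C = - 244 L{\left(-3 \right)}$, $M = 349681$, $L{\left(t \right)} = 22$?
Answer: $- \frac{512099747}{6834135} \approx -74.933$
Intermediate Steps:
$C = -5368$ ($C = \left(-244\right) 22 = -5368$)
$\frac{M}{-86370 + 106740} + \frac{494388}{C} = \frac{349681}{-86370 + 106740} + \frac{494388}{-5368} = \frac{349681}{20370} + 494388 \left(- \frac{1}{5368}\right) = 349681 \cdot \frac{1}{20370} - \frac{123597}{1342} = \frac{349681}{20370} - \frac{123597}{1342} = - \frac{512099747}{6834135}$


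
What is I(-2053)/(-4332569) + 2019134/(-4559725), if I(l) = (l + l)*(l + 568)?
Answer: -36550550187496/19755323183525 ≈ -1.8502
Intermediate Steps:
I(l) = 2*l*(568 + l) (I(l) = (2*l)*(568 + l) = 2*l*(568 + l))
I(-2053)/(-4332569) + 2019134/(-4559725) = (2*(-2053)*(568 - 2053))/(-4332569) + 2019134/(-4559725) = (2*(-2053)*(-1485))*(-1/4332569) + 2019134*(-1/4559725) = 6097410*(-1/4332569) - 2019134/4559725 = -6097410/4332569 - 2019134/4559725 = -36550550187496/19755323183525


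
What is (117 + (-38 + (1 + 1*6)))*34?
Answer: 2924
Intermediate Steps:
(117 + (-38 + (1 + 1*6)))*34 = (117 + (-38 + (1 + 6)))*34 = (117 + (-38 + 7))*34 = (117 - 31)*34 = 86*34 = 2924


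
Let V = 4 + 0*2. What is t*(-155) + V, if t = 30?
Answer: -4646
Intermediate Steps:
V = 4 (V = 4 + 0 = 4)
t*(-155) + V = 30*(-155) + 4 = -4650 + 4 = -4646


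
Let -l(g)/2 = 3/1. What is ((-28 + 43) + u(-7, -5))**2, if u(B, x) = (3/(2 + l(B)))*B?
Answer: 6561/16 ≈ 410.06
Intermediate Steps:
l(g) = -6 (l(g) = -6/1 = -6)
u(B, x) = -3*B/4 (u(B, x) = (3/(2 - 6))*B = (3/(-4))*B = (-1/4*3)*B = -3*B/4)
((-28 + 43) + u(-7, -5))**2 = ((-28 + 43) - 3/4*(-7))**2 = (15 + 21/4)**2 = (81/4)**2 = 6561/16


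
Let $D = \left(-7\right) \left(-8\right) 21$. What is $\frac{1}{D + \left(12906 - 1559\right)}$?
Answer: $\frac{1}{12523} \approx 7.9853 \cdot 10^{-5}$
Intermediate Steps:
$D = 1176$ ($D = 56 \cdot 21 = 1176$)
$\frac{1}{D + \left(12906 - 1559\right)} = \frac{1}{1176 + \left(12906 - 1559\right)} = \frac{1}{1176 + 11347} = \frac{1}{12523}$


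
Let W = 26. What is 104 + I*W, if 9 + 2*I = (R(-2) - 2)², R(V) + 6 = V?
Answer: 1287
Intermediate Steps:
R(V) = -6 + V
I = 91/2 (I = -9/2 + ((-6 - 2) - 2)²/2 = -9/2 + (-8 - 2)²/2 = -9/2 + (½)*(-10)² = -9/2 + (½)*100 = -9/2 + 50 = 91/2 ≈ 45.500)
104 + I*W = 104 + (91/2)*26 = 104 + 1183 = 1287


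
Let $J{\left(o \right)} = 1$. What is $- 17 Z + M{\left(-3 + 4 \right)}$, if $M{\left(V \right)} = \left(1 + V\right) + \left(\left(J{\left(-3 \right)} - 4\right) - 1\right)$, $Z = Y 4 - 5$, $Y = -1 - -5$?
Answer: $-189$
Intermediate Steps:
$Y = 4$ ($Y = -1 + 5 = 4$)
$Z = 11$ ($Z = 4 \cdot 4 - 5 = 16 - 5 = 11$)
$M{\left(V \right)} = -3 + V$ ($M{\left(V \right)} = \left(1 + V\right) + \left(\left(1 - 4\right) - 1\right) = \left(1 + V\right) - 4 = -3 + V$)
$- 17 Z + M{\left(-3 + 4 \right)} = \left(-17\right) 11 + \left(-3 + \left(-3 + 4\right)\right) = -187 + \left(-3 + 1\right) = -187 - 2 = -189$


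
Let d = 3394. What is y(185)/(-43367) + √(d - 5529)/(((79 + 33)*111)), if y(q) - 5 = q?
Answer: -190/43367 + I*√2135/12432 ≈ -0.0043812 + 0.0037167*I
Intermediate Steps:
y(q) = 5 + q
y(185)/(-43367) + √(d - 5529)/(((79 + 33)*111)) = (5 + 185)/(-43367) + √(3394 - 5529)/(((79 + 33)*111)) = 190*(-1/43367) + √(-2135)/((112*111)) = -190/43367 + (I*√2135)/12432 = -190/43367 + (I*√2135)*(1/12432) = -190/43367 + I*√2135/12432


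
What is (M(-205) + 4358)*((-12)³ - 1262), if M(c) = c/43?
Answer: -559695110/43 ≈ -1.3016e+7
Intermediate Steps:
M(c) = c/43 (M(c) = c*(1/43) = c/43)
(M(-205) + 4358)*((-12)³ - 1262) = ((1/43)*(-205) + 4358)*((-12)³ - 1262) = (-205/43 + 4358)*(-1728 - 1262) = (187189/43)*(-2990) = -559695110/43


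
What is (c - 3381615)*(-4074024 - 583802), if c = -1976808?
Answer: 24958601968398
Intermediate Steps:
(c - 3381615)*(-4074024 - 583802) = (-1976808 - 3381615)*(-4074024 - 583802) = -5358423*(-4657826) = 24958601968398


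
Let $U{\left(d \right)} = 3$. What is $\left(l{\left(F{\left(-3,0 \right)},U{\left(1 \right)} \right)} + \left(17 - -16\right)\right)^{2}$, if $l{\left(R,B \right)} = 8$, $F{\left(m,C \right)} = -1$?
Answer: $1681$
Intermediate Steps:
$\left(l{\left(F{\left(-3,0 \right)},U{\left(1 \right)} \right)} + \left(17 - -16\right)\right)^{2} = \left(8 + \left(17 - -16\right)\right)^{2} = \left(8 + \left(17 + 16\right)\right)^{2} = \left(8 + 33\right)^{2} = 41^{2} = 1681$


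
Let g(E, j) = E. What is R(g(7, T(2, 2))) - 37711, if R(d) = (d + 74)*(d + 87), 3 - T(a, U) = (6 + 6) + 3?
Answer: -30097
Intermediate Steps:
T(a, U) = -12 (T(a, U) = 3 - ((6 + 6) + 3) = 3 - (12 + 3) = 3 - 1*15 = 3 - 15 = -12)
R(d) = (74 + d)*(87 + d)
R(g(7, T(2, 2))) - 37711 = (6438 + 7**2 + 161*7) - 37711 = (6438 + 49 + 1127) - 37711 = 7614 - 37711 = -30097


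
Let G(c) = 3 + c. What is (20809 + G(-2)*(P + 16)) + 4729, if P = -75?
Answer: 25479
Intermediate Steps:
(20809 + G(-2)*(P + 16)) + 4729 = (20809 + (3 - 2)*(-75 + 16)) + 4729 = (20809 + 1*(-59)) + 4729 = (20809 - 59) + 4729 = 20750 + 4729 = 25479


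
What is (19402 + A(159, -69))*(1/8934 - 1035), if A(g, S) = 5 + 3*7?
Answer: -29940778982/1489 ≈ -2.0108e+7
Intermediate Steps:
A(g, S) = 26 (A(g, S) = 5 + 21 = 26)
(19402 + A(159, -69))*(1/8934 - 1035) = (19402 + 26)*(1/8934 - 1035) = 19428*(1/8934 - 1035) = 19428*(-9246689/8934) = -29940778982/1489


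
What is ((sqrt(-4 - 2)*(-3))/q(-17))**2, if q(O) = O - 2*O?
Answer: -54/289 ≈ -0.18685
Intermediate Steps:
q(O) = -O
((sqrt(-4 - 2)*(-3))/q(-17))**2 = ((sqrt(-4 - 2)*(-3))/((-1*(-17))))**2 = ((sqrt(-6)*(-3))/17)**2 = (((I*sqrt(6))*(-3))*(1/17))**2 = (-3*I*sqrt(6)*(1/17))**2 = (-3*I*sqrt(6)/17)**2 = -54/289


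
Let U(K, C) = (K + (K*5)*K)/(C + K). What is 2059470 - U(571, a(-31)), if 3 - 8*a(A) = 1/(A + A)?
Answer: 582851111514/283403 ≈ 2.0566e+6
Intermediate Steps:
a(A) = 3/8 - 1/(16*A) (a(A) = 3/8 - 1/(8*(A + A)) = 3/8 - 1/(2*A)/8 = 3/8 - 1/(16*A))
U(K, C) = (K + 5*K²)/(C + K) (U(K, C) = (K + (5*K)*K)/(C + K) = (K + 5*K²)/(C + K))
2059470 - U(571, a(-31)) = 2059470 - 571*(1 + 5*571)/((1/16)*(-1 + 6*(-31))/(-31) + 571) = 2059470 - 571*(1 + 2855)/((1/16)*(-1/31)*(-1 - 186) + 571) = 2059470 - 571*2856/((1/16)*(-1/31)*(-187) + 571) = 2059470 - 571*2856/(187/496 + 571) = 2059470 - 571*2856/283403/496 = 2059470 - 571*496*2856/283403 = 2059470 - 1*808864896/283403 = 2059470 - 808864896/283403 = 582851111514/283403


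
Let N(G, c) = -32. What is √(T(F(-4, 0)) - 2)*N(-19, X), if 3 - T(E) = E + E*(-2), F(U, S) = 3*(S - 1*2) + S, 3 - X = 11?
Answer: -32*I*√5 ≈ -71.554*I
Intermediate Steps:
X = -8 (X = 3 - 1*11 = 3 - 11 = -8)
F(U, S) = -6 + 4*S (F(U, S) = 3*(S - 2) + S = 3*(-2 + S) + S = (-6 + 3*S) + S = -6 + 4*S)
T(E) = 3 + E (T(E) = 3 - (E + E*(-2)) = 3 - (E - 2*E) = 3 - (-1)*E = 3 + E)
√(T(F(-4, 0)) - 2)*N(-19, X) = √((3 + (-6 + 4*0)) - 2)*(-32) = √((3 + (-6 + 0)) - 2)*(-32) = √((3 - 6) - 2)*(-32) = √(-3 - 2)*(-32) = √(-5)*(-32) = (I*√5)*(-32) = -32*I*√5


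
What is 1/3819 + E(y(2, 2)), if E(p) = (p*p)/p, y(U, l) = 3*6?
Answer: 68743/3819 ≈ 18.000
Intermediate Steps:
y(U, l) = 18
E(p) = p (E(p) = p²/p = p)
1/3819 + E(y(2, 2)) = 1/3819 + 18 = 68743/3819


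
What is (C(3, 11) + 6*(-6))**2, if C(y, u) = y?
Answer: 1089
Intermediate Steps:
(C(3, 11) + 6*(-6))**2 = (3 + 6*(-6))**2 = (3 - 36)**2 = (-33)**2 = 1089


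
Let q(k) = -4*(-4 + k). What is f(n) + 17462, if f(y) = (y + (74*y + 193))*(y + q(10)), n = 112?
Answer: 773646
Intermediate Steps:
q(k) = 16 - 4*k
f(y) = (-24 + y)*(193 + 75*y) (f(y) = (y + (74*y + 193))*(y + (16 - 4*10)) = (y + (193 + 74*y))*(y + (16 - 40)) = (193 + 75*y)*(y - 24) = (193 + 75*y)*(-24 + y) = (-24 + y)*(193 + 75*y))
f(n) + 17462 = (-4632 - 1607*112 + 75*112²) + 17462 = (-4632 - 179984 + 75*12544) + 17462 = (-4632 - 179984 + 940800) + 17462 = 756184 + 17462 = 773646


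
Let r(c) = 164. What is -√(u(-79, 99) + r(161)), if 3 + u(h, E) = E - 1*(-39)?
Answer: -√299 ≈ -17.292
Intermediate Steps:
u(h, E) = 36 + E (u(h, E) = -3 + (E - 1*(-39)) = -3 + (E + 39) = -3 + (39 + E) = 36 + E)
-√(u(-79, 99) + r(161)) = -√((36 + 99) + 164) = -√(135 + 164) = -√299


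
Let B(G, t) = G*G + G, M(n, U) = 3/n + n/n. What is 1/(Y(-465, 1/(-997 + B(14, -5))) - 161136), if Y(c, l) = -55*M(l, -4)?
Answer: -1/31336 ≈ -3.1912e-5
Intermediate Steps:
M(n, U) = 1 + 3/n (M(n, U) = 3/n + 1 = 1 + 3/n)
B(G, t) = G + G² (B(G, t) = G² + G = G + G²)
Y(c, l) = -55*(3 + l)/l
1/(Y(-465, 1/(-997 + B(14, -5))) - 161136) = 1/((-55 - (-164505 + 2310*(1 + 14))) - 161136) = 1/((-55 - 165/(1/(-997 + 14*15))) - 161136) = 1/((-55 - 165/(1/(-997 + 210))) - 161136) = 1/((-55 - 165/(1/(-787))) - 161136) = 1/((-55 - 165/(-1/787)) - 161136) = 1/((-55 - 165*(-787)) - 161136) = 1/((-55 + 129855) - 161136) = 1/(129800 - 161136) = 1/(-31336) = -1/31336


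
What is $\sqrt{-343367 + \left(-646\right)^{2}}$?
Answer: $\sqrt{73949} \approx 271.94$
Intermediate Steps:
$\sqrt{-343367 + \left(-646\right)^{2}} = \sqrt{-343367 + 417316} = \sqrt{73949}$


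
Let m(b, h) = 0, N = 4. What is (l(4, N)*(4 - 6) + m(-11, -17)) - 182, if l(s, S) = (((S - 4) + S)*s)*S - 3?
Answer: -304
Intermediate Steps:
l(s, S) = -3 + S*s*(-4 + 2*S) (l(s, S) = (((-4 + S) + S)*s)*S - 3 = ((-4 + 2*S)*s)*S - 3 = (s*(-4 + 2*S))*S - 3 = S*s*(-4 + 2*S) - 3 = -3 + S*s*(-4 + 2*S))
(l(4, N)*(4 - 6) + m(-11, -17)) - 182 = ((-3 - 4*4*4 + 2*4*4²)*(4 - 6) + 0) - 182 = ((-3 - 64 + 2*4*16)*(-2) + 0) - 182 = ((-3 - 64 + 128)*(-2) + 0) - 182 = (61*(-2) + 0) - 182 = (-122 + 0) - 182 = -122 - 182 = -304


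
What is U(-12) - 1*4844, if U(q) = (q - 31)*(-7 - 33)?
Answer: -3124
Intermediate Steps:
U(q) = 1240 - 40*q (U(q) = (-31 + q)*(-40) = 1240 - 40*q)
U(-12) - 1*4844 = (1240 - 40*(-12)) - 1*4844 = (1240 + 480) - 4844 = 1720 - 4844 = -3124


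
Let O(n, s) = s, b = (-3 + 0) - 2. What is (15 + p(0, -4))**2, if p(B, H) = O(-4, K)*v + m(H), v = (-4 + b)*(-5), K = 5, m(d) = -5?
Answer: 55225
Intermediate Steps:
b = -5 (b = -3 - 2 = -5)
v = 45 (v = (-4 - 5)*(-5) = -9*(-5) = 45)
p(B, H) = 220 (p(B, H) = 5*45 - 5 = 225 - 5 = 220)
(15 + p(0, -4))**2 = (15 + 220)**2 = 235**2 = 55225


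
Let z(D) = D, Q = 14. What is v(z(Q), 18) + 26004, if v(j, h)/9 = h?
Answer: 26166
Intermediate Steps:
v(j, h) = 9*h
v(z(Q), 18) + 26004 = 9*18 + 26004 = 162 + 26004 = 26166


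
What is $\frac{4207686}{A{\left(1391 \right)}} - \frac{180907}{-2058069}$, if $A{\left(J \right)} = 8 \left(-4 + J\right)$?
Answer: $\frac{4330857731203}{11418166812} \approx 379.3$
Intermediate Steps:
$A{\left(J \right)} = -32 + 8 J$
$\frac{4207686}{A{\left(1391 \right)}} - \frac{180907}{-2058069} = \frac{4207686}{-32 + 8 \cdot 1391} - \frac{180907}{-2058069} = \frac{4207686}{-32 + 11128} - - \frac{180907}{2058069} = \frac{4207686}{11096} + \frac{180907}{2058069} = 4207686 \cdot \frac{1}{11096} + \frac{180907}{2058069} = \frac{2103843}{5548} + \frac{180907}{2058069} = \frac{4330857731203}{11418166812}$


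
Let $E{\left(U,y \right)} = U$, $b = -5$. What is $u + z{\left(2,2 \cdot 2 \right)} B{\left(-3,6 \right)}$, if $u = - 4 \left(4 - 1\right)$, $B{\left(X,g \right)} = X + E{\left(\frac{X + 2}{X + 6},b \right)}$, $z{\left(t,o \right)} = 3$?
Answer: $-22$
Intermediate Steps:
$B{\left(X,g \right)} = X + \frac{2 + X}{6 + X}$ ($B{\left(X,g \right)} = X + \frac{X + 2}{X + 6} = X + \frac{2 + X}{6 + X}$)
$u = -12$ ($u = \left(-4\right) 3 = -12$)
$u + z{\left(2,2 \cdot 2 \right)} B{\left(-3,6 \right)} = -12 + 3 \frac{2 - 3 - 3 \left(6 - 3\right)}{6 - 3} = -12 + 3 \frac{2 - 3 - 9}{3} = -12 + 3 \cdot \frac{1}{3} \left(-10\right) = -12 + 3 \left(- \frac{10}{3}\right) = -12 - 10 = -22$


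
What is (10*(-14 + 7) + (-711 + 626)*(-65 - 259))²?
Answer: 754600900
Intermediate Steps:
(10*(-14 + 7) + (-711 + 626)*(-65 - 259))² = (10*(-7) - 85*(-324))² = (-70 + 27540)² = 27470² = 754600900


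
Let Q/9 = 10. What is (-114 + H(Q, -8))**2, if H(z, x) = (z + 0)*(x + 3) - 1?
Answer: 319225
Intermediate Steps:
Q = 90 (Q = 9*10 = 90)
H(z, x) = -1 + z*(3 + x) (H(z, x) = z*(3 + x) - 1 = -1 + z*(3 + x))
(-114 + H(Q, -8))**2 = (-114 + (-1 + 3*90 - 8*90))**2 = (-114 + (-1 + 270 - 720))**2 = (-114 - 451)**2 = (-565)**2 = 319225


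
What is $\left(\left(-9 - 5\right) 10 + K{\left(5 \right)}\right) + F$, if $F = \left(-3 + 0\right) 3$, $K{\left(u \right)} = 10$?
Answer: $-139$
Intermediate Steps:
$F = -9$ ($F = \left(-3\right) 3 = -9$)
$\left(\left(-9 - 5\right) 10 + K{\left(5 \right)}\right) + F = \left(\left(-9 - 5\right) 10 + 10\right) - 9 = \left(\left(-14\right) 10 + 10\right) - 9 = \left(-140 + 10\right) - 9 = -130 - 9 = -139$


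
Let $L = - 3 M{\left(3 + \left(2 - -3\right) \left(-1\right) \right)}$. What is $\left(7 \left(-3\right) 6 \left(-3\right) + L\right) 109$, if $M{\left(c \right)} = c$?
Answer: $41856$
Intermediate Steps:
$L = 6$ ($L = - 3 \left(3 + \left(2 - -3\right) \left(-1\right)\right) = - 3 \left(3 + \left(2 + 3\right) \left(-1\right)\right) = - 3 \left(3 + 5 \left(-1\right)\right) = - 3 \left(3 - 5\right) = \left(-3\right) \left(-2\right) = 6$)
$\left(7 \left(-3\right) 6 \left(-3\right) + L\right) 109 = \left(7 \left(-3\right) 6 \left(-3\right) + 6\right) 109 = \left(7 \left(\left(-18\right) \left(-3\right)\right) + 6\right) 109 = \left(7 \cdot 54 + 6\right) 109 = \left(378 + 6\right) 109 = 384 \cdot 109 = 41856$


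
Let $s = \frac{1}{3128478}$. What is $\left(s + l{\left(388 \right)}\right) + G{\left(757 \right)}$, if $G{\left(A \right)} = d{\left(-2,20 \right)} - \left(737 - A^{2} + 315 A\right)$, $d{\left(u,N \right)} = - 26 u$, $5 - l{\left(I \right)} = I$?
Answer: $\frac{1043428753429}{3128478} \approx 3.3353 \cdot 10^{5}$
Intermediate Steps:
$s = \frac{1}{3128478} \approx 3.1964 \cdot 10^{-7}$
$l{\left(I \right)} = 5 - I$
$G{\left(A \right)} = -685 + A^{2} - 315 A$ ($G{\left(A \right)} = \left(-26\right) \left(-2\right) - \left(737 - A^{2} + 315 A\right) = 52 - \left(737 - A^{2} + 315 A\right) = -685 + A^{2} - 315 A$)
$\left(s + l{\left(388 \right)}\right) + G{\left(757 \right)} = \left(\frac{1}{3128478} + \left(5 - 388\right)\right) - \left(239140 - 573049\right) = \left(\frac{1}{3128478} + \left(5 - 388\right)\right) - -333909 = \left(\frac{1}{3128478} - 383\right) + 333909 = - \frac{1198207073}{3128478} + 333909 = \frac{1043428753429}{3128478}$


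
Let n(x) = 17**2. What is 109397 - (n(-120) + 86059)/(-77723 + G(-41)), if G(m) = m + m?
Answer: 8511719933/77805 ≈ 1.0940e+5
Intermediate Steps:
G(m) = 2*m
n(x) = 289
109397 - (n(-120) + 86059)/(-77723 + G(-41)) = 109397 - (289 + 86059)/(-77723 + 2*(-41)) = 109397 - 86348/(-77723 - 82) = 109397 - 86348/(-77805) = 109397 - 86348*(-1)/77805 = 109397 - 1*(-86348/77805) = 109397 + 86348/77805 = 8511719933/77805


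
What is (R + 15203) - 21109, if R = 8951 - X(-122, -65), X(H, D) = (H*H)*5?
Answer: -71375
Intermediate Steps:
X(H, D) = 5*H**2 (X(H, D) = H**2*5 = 5*H**2)
R = -65469 (R = 8951 - 5*(-122)**2 = 8951 - 5*14884 = 8951 - 1*74420 = 8951 - 74420 = -65469)
(R + 15203) - 21109 = (-65469 + 15203) - 21109 = -50266 - 21109 = -71375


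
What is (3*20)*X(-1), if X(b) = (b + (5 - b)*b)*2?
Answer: -840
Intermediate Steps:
X(b) = 2*b + 2*b*(5 - b) (X(b) = (b + b*(5 - b))*2 = 2*b + 2*b*(5 - b))
(3*20)*X(-1) = (3*20)*(2*(-1)*(6 - 1*(-1))) = 60*(2*(-1)*(6 + 1)) = 60*(2*(-1)*7) = 60*(-14) = -840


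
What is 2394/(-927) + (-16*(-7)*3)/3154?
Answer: -402178/162431 ≈ -2.4760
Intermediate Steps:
2394/(-927) + (-16*(-7)*3)/3154 = 2394*(-1/927) + (112*3)*(1/3154) = -266/103 + 336*(1/3154) = -266/103 + 168/1577 = -402178/162431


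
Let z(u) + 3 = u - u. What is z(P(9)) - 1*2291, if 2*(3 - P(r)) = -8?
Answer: -2294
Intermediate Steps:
P(r) = 7 (P(r) = 3 - ½*(-8) = 3 + 4 = 7)
z(u) = -3 (z(u) = -3 + (u - u) = -3 + 0 = -3)
z(P(9)) - 1*2291 = -3 - 1*2291 = -3 - 2291 = -2294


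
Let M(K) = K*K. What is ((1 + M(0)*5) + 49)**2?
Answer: 2500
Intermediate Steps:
M(K) = K**2
((1 + M(0)*5) + 49)**2 = ((1 + 0**2*5) + 49)**2 = ((1 + 0*5) + 49)**2 = ((1 + 0) + 49)**2 = (1 + 49)**2 = 50**2 = 2500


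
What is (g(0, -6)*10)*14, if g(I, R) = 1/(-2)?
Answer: -70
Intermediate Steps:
g(I, R) = -½ (g(I, R) = 1*(-½) = -½)
(g(0, -6)*10)*14 = -½*10*14 = -5*14 = -70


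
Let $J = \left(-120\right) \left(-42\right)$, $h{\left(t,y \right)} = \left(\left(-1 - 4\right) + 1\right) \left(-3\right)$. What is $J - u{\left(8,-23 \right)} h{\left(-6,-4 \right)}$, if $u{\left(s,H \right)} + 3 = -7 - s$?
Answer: $5256$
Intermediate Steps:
$u{\left(s,H \right)} = -10 - s$ ($u{\left(s,H \right)} = -3 - \left(7 + s\right) = -10 - s$)
$h{\left(t,y \right)} = 12$ ($h{\left(t,y \right)} = \left(-5 + 1\right) \left(-3\right) = \left(-4\right) \left(-3\right) = 12$)
$J = 5040$
$J - u{\left(8,-23 \right)} h{\left(-6,-4 \right)} = 5040 - \left(-10 - 8\right) 12 = 5040 - \left(-18\right) 12 = 5040 - -216 = 5040 + 216 = 5256$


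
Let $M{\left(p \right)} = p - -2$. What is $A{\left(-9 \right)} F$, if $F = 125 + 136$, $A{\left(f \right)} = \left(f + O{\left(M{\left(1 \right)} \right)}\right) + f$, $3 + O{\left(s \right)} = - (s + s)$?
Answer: $-7047$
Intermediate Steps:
$M{\left(p \right)} = 2 + p$ ($M{\left(p \right)} = p + 2 = 2 + p$)
$O{\left(s \right)} = -3 - 2 s$ ($O{\left(s \right)} = -3 - \left(s + s\right) = -3 - 2 s$)
$A{\left(f \right)} = -9 + 2 f$ ($A{\left(f \right)} = \left(f - \left(3 + 2 \left(2 + 1\right)\right)\right) + f = \left(f - 9\right) + f = \left(-9 + f\right) + f = -9 + 2 f$)
$F = 261$
$A{\left(-9 \right)} F = \left(-9 + 2 \left(-9\right)\right) 261 = \left(-9 - 18\right) 261 = \left(-27\right) 261 = -7047$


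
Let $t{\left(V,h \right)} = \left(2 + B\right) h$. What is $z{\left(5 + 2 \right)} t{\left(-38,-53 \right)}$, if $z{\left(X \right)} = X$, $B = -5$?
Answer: $1113$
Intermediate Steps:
$t{\left(V,h \right)} = - 3 h$ ($t{\left(V,h \right)} = \left(2 - 5\right) h = - 3 h$)
$z{\left(5 + 2 \right)} t{\left(-38,-53 \right)} = \left(5 + 2\right) \left(\left(-3\right) \left(-53\right)\right) = 7 \cdot 159 = 1113$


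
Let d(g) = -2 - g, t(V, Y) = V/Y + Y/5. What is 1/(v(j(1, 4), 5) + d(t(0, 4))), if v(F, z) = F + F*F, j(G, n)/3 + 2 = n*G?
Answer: 5/196 ≈ 0.025510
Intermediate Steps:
j(G, n) = -6 + 3*G*n (j(G, n) = -6 + 3*(n*G) = -6 + 3*(G*n) = -6 + 3*G*n)
v(F, z) = F + F**2
t(V, Y) = Y/5 + V/Y (t(V, Y) = V/Y + Y*(1/5) = V/Y + Y/5 = Y/5 + V/Y)
1/(v(j(1, 4), 5) + d(t(0, 4))) = 1/((-6 + 3*1*4)*(1 + (-6 + 3*1*4)) + (-2 - ((1/5)*4 + 0/4))) = 1/((-6 + 12)*(1 + (-6 + 12)) + (-2 - (4/5 + 0*(1/4)))) = 1/(6*(1 + 6) + (-2 - (4/5 + 0))) = 1/(6*7 + (-2 - 1*4/5)) = 1/(42 + (-2 - 4/5)) = 1/(42 - 14/5) = 1/(196/5) = 5/196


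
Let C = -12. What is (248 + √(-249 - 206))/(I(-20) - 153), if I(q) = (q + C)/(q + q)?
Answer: -1240/761 - 5*I*√455/761 ≈ -1.6294 - 0.14015*I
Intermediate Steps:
I(q) = (-12 + q)/(2*q) (I(q) = (q - 12)/(q + q) = (-12 + q)/((2*q)) = (-12 + q)*(1/(2*q)) = (-12 + q)/(2*q))
(248 + √(-249 - 206))/(I(-20) - 153) = (248 + √(-249 - 206))/((½)*(-12 - 20)/(-20) - 153) = (248 + √(-455))/((½)*(-1/20)*(-32) - 153) = (248 + I*√455)/(⅘ - 153) = (248 + I*√455)/(-761/5) = (248 + I*√455)*(-5/761) = -1240/761 - 5*I*√455/761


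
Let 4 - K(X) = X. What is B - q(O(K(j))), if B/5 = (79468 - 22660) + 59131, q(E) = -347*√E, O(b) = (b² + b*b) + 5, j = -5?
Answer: 579695 + 347*√167 ≈ 5.8418e+5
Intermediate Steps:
K(X) = 4 - X
O(b) = 5 + 2*b² (O(b) = (b² + b²) + 5 = 2*b² + 5 = 5 + 2*b²)
B = 579695 (B = 5*((79468 - 22660) + 59131) = 5*(56808 + 59131) = 5*115939 = 579695)
B - q(O(K(j))) = 579695 - (-347)*√(5 + 2*(4 - 1*(-5))²) = 579695 - (-347)*√(5 + 2*(4 + 5)²) = 579695 - (-347)*√(5 + 2*9²) = 579695 - (-347)*√(5 + 2*81) = 579695 - (-347)*√(5 + 162) = 579695 - (-347)*√167 = 579695 + 347*√167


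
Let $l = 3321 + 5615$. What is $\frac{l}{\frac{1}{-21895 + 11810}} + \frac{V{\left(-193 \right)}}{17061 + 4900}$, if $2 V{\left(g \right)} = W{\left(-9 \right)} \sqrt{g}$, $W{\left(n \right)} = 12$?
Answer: $-90119560 + \frac{6 i \sqrt{193}}{21961} \approx -9.012 \cdot 10^{7} + 0.0037956 i$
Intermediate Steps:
$V{\left(g \right)} = 6 \sqrt{g}$ ($V{\left(g \right)} = \frac{12 \sqrt{g}}{2} = 6 \sqrt{g}$)
$l = 8936$
$\frac{l}{\frac{1}{-21895 + 11810}} + \frac{V{\left(-193 \right)}}{17061 + 4900} = \frac{8936}{\frac{1}{-21895 + 11810}} + \frac{6 \sqrt{-193}}{17061 + 4900} = \frac{8936}{\frac{1}{-10085}} + \frac{6 i \sqrt{193}}{21961} = \frac{8936}{- \frac{1}{10085}} + 6 i \sqrt{193} \cdot \frac{1}{21961} = 8936 \left(-10085\right) + \frac{6 i \sqrt{193}}{21961} = -90119560 + \frac{6 i \sqrt{193}}{21961}$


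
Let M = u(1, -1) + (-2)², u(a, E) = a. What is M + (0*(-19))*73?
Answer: 5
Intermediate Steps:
M = 5 (M = 1 + (-2)² = 1 + 4 = 5)
M + (0*(-19))*73 = 5 + (0*(-19))*73 = 5 + 0*73 = 5 + 0 = 5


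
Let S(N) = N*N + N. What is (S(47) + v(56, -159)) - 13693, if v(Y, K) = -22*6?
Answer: -11569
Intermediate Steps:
S(N) = N + N² (S(N) = N² + N = N + N²)
v(Y, K) = -132
(S(47) + v(56, -159)) - 13693 = (47*(1 + 47) - 132) - 13693 = (47*48 - 132) - 13693 = (2256 - 132) - 13693 = 2124 - 13693 = -11569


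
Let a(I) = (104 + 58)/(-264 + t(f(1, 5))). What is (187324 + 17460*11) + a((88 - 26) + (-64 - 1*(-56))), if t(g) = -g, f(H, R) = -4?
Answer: 49319839/130 ≈ 3.7938e+5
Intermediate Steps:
a(I) = -81/130 (a(I) = (104 + 58)/(-264 - 1*(-4)) = 162/(-264 + 4) = 162/(-260) = 162*(-1/260) = -81/130)
(187324 + 17460*11) + a((88 - 26) + (-64 - 1*(-56))) = (187324 + 17460*11) - 81/130 = (187324 + 192060) - 81/130 = 379384 - 81/130 = 49319839/130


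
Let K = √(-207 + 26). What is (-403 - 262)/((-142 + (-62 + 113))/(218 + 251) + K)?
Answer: 579215/812678 + 2985185*I*√181/812678 ≈ 0.71272 + 49.419*I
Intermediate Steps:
K = I*√181 (K = √(-181) = I*√181 ≈ 13.454*I)
(-403 - 262)/((-142 + (-62 + 113))/(218 + 251) + K) = (-403 - 262)/((-142 + (-62 + 113))/(218 + 251) + I*√181) = -665/((-142 + 51)/469 + I*√181) = -665/(-91*1/469 + I*√181) = -665/(-13/67 + I*√181)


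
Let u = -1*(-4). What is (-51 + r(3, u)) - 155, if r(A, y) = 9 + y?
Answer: -193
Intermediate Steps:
u = 4
(-51 + r(3, u)) - 155 = (-51 + (9 + 4)) - 155 = (-51 + 13) - 155 = -38 - 155 = -193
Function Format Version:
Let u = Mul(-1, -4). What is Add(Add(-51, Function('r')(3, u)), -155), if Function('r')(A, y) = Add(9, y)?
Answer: -193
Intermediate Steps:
u = 4
Add(Add(-51, Function('r')(3, u)), -155) = Add(Add(-51, Add(9, 4)), -155) = Add(Add(-51, 13), -155) = Add(-38, -155) = -193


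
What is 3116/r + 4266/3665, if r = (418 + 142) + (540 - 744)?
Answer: 3234709/326185 ≈ 9.9168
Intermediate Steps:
r = 356 (r = 560 - 204 = 356)
3116/r + 4266/3665 = 3116/356 + 4266/3665 = 3116*(1/356) + 4266*(1/3665) = 779/89 + 4266/3665 = 3234709/326185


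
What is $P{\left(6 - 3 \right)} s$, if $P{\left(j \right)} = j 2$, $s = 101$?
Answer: $606$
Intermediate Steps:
$P{\left(j \right)} = 2 j$
$P{\left(6 - 3 \right)} s = 2 \left(6 - 3\right) 101 = 2 \cdot 3 \cdot 101 = 6 \cdot 101 = 606$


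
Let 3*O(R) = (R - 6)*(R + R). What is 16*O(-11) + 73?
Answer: 6203/3 ≈ 2067.7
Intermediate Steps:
O(R) = 2*R*(-6 + R)/3 (O(R) = ((R - 6)*(R + R))/3 = ((-6 + R)*(2*R))/3 = (2*R*(-6 + R))/3 = 2*R*(-6 + R)/3)
16*O(-11) + 73 = 16*((⅔)*(-11)*(-6 - 11)) + 73 = 16*((⅔)*(-11)*(-17)) + 73 = 16*(374/3) + 73 = 5984/3 + 73 = 6203/3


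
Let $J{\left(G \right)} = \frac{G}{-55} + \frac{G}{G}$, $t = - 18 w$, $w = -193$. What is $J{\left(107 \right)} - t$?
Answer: $- \frac{191122}{55} \approx -3474.9$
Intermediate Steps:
$t = 3474$ ($t = \left(-18\right) \left(-193\right) = 3474$)
$J{\left(G \right)} = 1 - \frac{G}{55}$ ($J{\left(G \right)} = G \left(- \frac{1}{55}\right) + 1 = - \frac{G}{55} + 1 = 1 - \frac{G}{55}$)
$J{\left(107 \right)} - t = \left(1 - \frac{107}{55}\right) - 3474 = - \frac{52}{55} - 3474 = - \frac{191122}{55}$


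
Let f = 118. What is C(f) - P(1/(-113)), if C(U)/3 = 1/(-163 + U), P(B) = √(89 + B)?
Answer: -1/15 - 2*√284082/113 ≈ -9.5002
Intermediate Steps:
C(U) = 3/(-163 + U)
C(f) - P(1/(-113)) = 3/(-163 + 118) - √(89 + 1/(-113)) = 3/(-45) - √(89 - 1/113) = 3*(-1/45) - √(10056/113) = -1/15 - 2*√284082/113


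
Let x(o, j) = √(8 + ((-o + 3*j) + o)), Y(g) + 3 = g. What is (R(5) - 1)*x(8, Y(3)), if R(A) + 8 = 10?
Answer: 2*√2 ≈ 2.8284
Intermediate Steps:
Y(g) = -3 + g
R(A) = 2 (R(A) = -8 + 10 = 2)
x(o, j) = √(8 + 3*j)
(R(5) - 1)*x(8, Y(3)) = (2 - 1)*√(8 + 3*(-3 + 3)) = 1*√(8 + 3*0) = 1*√(8 + 0) = 1*√8 = 1*(2*√2) = 2*√2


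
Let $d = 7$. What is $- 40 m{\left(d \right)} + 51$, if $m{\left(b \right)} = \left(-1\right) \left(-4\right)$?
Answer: $-109$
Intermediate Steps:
$m{\left(b \right)} = 4$
$- 40 m{\left(d \right)} + 51 = \left(-40\right) 4 + 51 = -160 + 51 = -109$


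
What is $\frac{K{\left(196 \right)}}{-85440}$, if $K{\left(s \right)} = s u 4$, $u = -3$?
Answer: $\frac{49}{1780} \approx 0.027528$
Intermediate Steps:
$K{\left(s \right)} = - 12 s$ ($K{\left(s \right)} = s \left(-3\right) 4 = - 3 s 4 = - 12 s$)
$\frac{K{\left(196 \right)}}{-85440} = \frac{\left(-12\right) 196}{-85440} = \left(-2352\right) \left(- \frac{1}{85440}\right) = \frac{49}{1780}$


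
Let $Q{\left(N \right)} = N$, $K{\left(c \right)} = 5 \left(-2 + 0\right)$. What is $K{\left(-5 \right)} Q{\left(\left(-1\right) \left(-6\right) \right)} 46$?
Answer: $-2760$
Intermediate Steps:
$K{\left(c \right)} = -10$ ($K{\left(c \right)} = 5 \left(-2\right) = -10$)
$K{\left(-5 \right)} Q{\left(\left(-1\right) \left(-6\right) \right)} 46 = - 10 \left(\left(-1\right) \left(-6\right)\right) 46 = \left(-10\right) 6 \cdot 46 = \left(-60\right) 46 = -2760$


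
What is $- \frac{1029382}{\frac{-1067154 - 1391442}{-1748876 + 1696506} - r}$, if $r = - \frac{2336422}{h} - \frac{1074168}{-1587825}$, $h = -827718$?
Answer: $- \frac{393615030413967031050}{16613421604399679} \approx -23693.0$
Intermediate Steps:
$r = \frac{255496525043}{73015074075}$ ($r = - \frac{2336422}{-827718} - \frac{1074168}{-1587825} = \left(-2336422\right) \left(- \frac{1}{827718}\right) - - \frac{119352}{176425} = \frac{1168211}{413859} + \frac{119352}{176425} = \frac{255496525043}{73015074075} \approx 3.4992$)
$- \frac{1029382}{\frac{-1067154 - 1391442}{-1748876 + 1696506} - r} = - \frac{1029382}{\frac{-1067154 - 1391442}{-1748876 + 1696506} - \frac{255496525043}{73015074075}} = - \frac{1029382}{- \frac{2458596}{-52370} - \frac{255496525043}{73015074075}} = - \frac{1029382}{\left(-2458596\right) \left(- \frac{1}{52370}\right) - \frac{255496525043}{73015074075}} = - \frac{1029382}{\frac{1229298}{26185} - \frac{255496525043}{73015074075}} = - \frac{1029382}{\frac{16613421604399679}{382379942930775}} = \left(-1029382\right) \frac{382379942930775}{16613421604399679} = - \frac{393615030413967031050}{16613421604399679}$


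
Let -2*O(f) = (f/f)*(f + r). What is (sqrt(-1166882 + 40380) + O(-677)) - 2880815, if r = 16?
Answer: -5760969/2 + I*sqrt(1126502) ≈ -2.8805e+6 + 1061.4*I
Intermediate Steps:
O(f) = -8 - f/2 (O(f) = -f/f*(f + 16)/2 = -(16 + f)/2 = -8 - f/2)
(sqrt(-1166882 + 40380) + O(-677)) - 2880815 = (sqrt(-1166882 + 40380) + (-8 - 1/2*(-677))) - 2880815 = (sqrt(-1126502) + (-8 + 677/2)) - 2880815 = (I*sqrt(1126502) + 661/2) - 2880815 = (661/2 + I*sqrt(1126502)) - 2880815 = -5760969/2 + I*sqrt(1126502)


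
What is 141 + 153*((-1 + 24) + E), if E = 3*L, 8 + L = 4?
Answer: 1824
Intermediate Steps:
L = -4 (L = -8 + 4 = -4)
E = -12 (E = 3*(-4) = -12)
141 + 153*((-1 + 24) + E) = 141 + 153*((-1 + 24) - 12) = 141 + 153*(23 - 12) = 141 + 153*11 = 141 + 1683 = 1824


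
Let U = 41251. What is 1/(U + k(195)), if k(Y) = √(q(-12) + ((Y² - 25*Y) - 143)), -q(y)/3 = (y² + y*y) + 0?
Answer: 41251/1701612858 - √32143/1701612858 ≈ 2.4137e-5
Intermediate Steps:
q(y) = -6*y² (q(y) = -3*((y² + y*y) + 0) = -3*((y² + y²) + 0) = -3*(2*y² + 0) = -6*y²)
k(Y) = √(-1007 + Y² - 25*Y) (k(Y) = √(-6*(-12)² + ((Y² - 25*Y) - 143)) = √(-6*144 + (-143 + Y² - 25*Y)) = √(-864 + (-143 + Y² - 25*Y)) = √(-1007 + Y² - 25*Y))
1/(U + k(195)) = 1/(41251 + √(-1007 + 195² - 25*195)) = 1/(41251 + √(-1007 + 38025 - 4875)) = 1/(41251 + √32143)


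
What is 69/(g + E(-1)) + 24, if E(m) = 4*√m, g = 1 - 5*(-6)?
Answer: 25587/977 - 276*I/977 ≈ 26.189 - 0.2825*I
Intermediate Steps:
g = 31 (g = 1 + 30 = 31)
69/(g + E(-1)) + 24 = 69/(31 + 4*√(-1)) + 24 = 69/(31 + 4*I) + 24 = ((31 - 4*I)/977)*69 + 24 = 69*(31 - 4*I)/977 + 24 = 24 + 69*(31 - 4*I)/977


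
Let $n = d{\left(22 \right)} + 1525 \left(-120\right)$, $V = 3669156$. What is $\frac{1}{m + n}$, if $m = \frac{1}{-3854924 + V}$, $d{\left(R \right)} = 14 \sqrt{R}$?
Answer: $- \frac{6315284217977768}{1155696863117885846913} - \frac{483136497536 \sqrt{22}}{1155696863117885846913} \approx -5.4664 \cdot 10^{-6}$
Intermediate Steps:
$n = -183000 + 14 \sqrt{22}$ ($n = 14 \sqrt{22} + 1525 \left(-120\right) = 14 \sqrt{22} - 183000 = -183000 + 14 \sqrt{22} \approx -1.8293 \cdot 10^{5}$)
$m = - \frac{1}{185768}$ ($m = \frac{1}{-3854924 + 3669156} = \frac{1}{-185768} = - \frac{1}{185768} \approx -5.3831 \cdot 10^{-6}$)
$\frac{1}{m + n} = \frac{1}{- \frac{1}{185768} - \left(183000 - 14 \sqrt{22}\right)} = \frac{1}{- \frac{33995544001}{185768} + 14 \sqrt{22}}$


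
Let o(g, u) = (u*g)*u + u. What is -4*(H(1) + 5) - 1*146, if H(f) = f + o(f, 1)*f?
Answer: -178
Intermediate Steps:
o(g, u) = u + g*u**2 (o(g, u) = (g*u)*u + u = g*u**2 + u = u + g*u**2)
H(f) = f + f*(1 + f) (H(f) = f + (1*(1 + f*1))*f = f + (1*(1 + f))*f = f + (1 + f)*f = f + f*(1 + f))
-4*(H(1) + 5) - 1*146 = -4*(1*(2 + 1) + 5) - 1*146 = -4*(1*3 + 5) - 146 = -4*(3 + 5) - 146 = -4*8 - 146 = -32 - 146 = -178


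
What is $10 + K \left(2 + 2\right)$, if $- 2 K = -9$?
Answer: $28$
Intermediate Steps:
$K = \frac{9}{2}$ ($K = \left(- \frac{1}{2}\right) \left(-9\right) = \frac{9}{2} \approx 4.5$)
$10 + K \left(2 + 2\right) = 10 + \frac{9 \left(2 + 2\right)}{2} = 10 + \frac{9}{2} \cdot 4 = 10 + 18 = 28$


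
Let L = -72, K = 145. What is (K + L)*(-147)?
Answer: -10731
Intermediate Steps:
(K + L)*(-147) = (145 - 72)*(-147) = 73*(-147) = -10731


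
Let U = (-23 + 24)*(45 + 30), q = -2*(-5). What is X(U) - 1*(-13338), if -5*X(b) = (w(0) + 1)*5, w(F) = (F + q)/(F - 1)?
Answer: 13347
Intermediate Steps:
q = 10
w(F) = (10 + F)/(-1 + F) (w(F) = (F + 10)/(F - 1) = (10 + F)/(-1 + F))
U = 75 (U = 1*75 = 75)
X(b) = 9 (X(b) = -((10 + 0)/(-1 + 0) + 1)*5/5 = -(10/(-1) + 1)*5/5 = -(-1*10 + 1)*5/5 = -(-10 + 1)*5/5 = -(-9)*5/5 = -1/5*(-45) = 9)
X(U) - 1*(-13338) = 9 - 1*(-13338) = 9 + 13338 = 13347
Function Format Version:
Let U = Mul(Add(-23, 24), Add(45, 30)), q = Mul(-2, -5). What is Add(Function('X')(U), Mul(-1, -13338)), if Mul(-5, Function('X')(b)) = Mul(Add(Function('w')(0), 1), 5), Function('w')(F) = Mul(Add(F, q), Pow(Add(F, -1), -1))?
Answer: 13347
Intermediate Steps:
q = 10
Function('w')(F) = Mul(Pow(Add(-1, F), -1), Add(10, F)) (Function('w')(F) = Mul(Add(F, 10), Pow(Add(F, -1), -1)) = Mul(Add(10, F), Pow(Add(-1, F), -1)) = Mul(Pow(Add(-1, F), -1), Add(10, F)))
U = 75 (U = Mul(1, 75) = 75)
Function('X')(b) = 9 (Function('X')(b) = Mul(Rational(-1, 5), Mul(Add(Mul(Pow(Add(-1, 0), -1), Add(10, 0)), 1), 5)) = Mul(Rational(-1, 5), Mul(Add(Mul(Pow(-1, -1), 10), 1), 5)) = Mul(Rational(-1, 5), Mul(Add(Mul(-1, 10), 1), 5)) = Mul(Rational(-1, 5), Mul(Add(-10, 1), 5)) = Mul(Rational(-1, 5), Mul(-9, 5)) = Mul(Rational(-1, 5), -45) = 9)
Add(Function('X')(U), Mul(-1, -13338)) = Add(9, Mul(-1, -13338)) = Add(9, 13338) = 13347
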